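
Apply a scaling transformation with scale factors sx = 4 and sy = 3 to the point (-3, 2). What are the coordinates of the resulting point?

Scaling matrix:
[[4, 0], [0, 3]]
Result: (-3 × 4, 2 × 3) = (-12, 6)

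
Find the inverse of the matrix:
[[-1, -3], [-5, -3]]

For [[a,b],[c,d]], inverse = (1/det)·[[d,-b],[-c,a]]
det = (-1)(-3) - (-3)(-5) = 3 - 15 = -12
Inverse = (1/-12)·[[-3, 3], [5, -1]]
= [[1/4, -1/4], [-5/12, 1/12]]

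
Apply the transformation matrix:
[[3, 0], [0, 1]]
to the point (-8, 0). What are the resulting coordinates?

Matrix multiplication:
[[3, 0], [0, 1]] × [-8, 0]ᵀ
= [(3)(-8) + (0)(0), (0)(-8) + (1)(0)]ᵀ
= [-24, 0]ᵀ
Result: (-24, 0)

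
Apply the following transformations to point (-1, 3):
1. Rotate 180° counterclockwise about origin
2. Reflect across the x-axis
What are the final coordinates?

Step 1: Rotate 180° → (1, -3)
Step 2: Reflect across x-axis → (1, 3)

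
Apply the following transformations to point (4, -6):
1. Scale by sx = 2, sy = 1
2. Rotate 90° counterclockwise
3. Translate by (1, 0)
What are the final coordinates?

Step 1: Scale → (8, -6)
Step 2: Rotate 90° → (6, 8)
Step 3: Translate → (7, 8)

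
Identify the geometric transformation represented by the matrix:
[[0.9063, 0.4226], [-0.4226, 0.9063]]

This matrix represents: rotation by 335° counterclockwise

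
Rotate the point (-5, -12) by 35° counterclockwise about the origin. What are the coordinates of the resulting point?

Rotation matrix for 35°: [[cos 35°, -sin 35°], [sin 35°, cos 35°]] ≈ [[0.819152, -0.573576], [0.573576, 0.819152]]
[[0.819152, -0.573576], [0.573576, 0.819152]] × [-5, -12]ᵀ ≈ [2.7872, -12.6977]ᵀ
Result: (2.7872, -12.6977)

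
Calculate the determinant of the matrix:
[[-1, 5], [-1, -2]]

For a 2×2 matrix [[a, b], [c, d]], det = ad - bc
det = (-1)(-2) - (5)(-1) = 2 - -5 = 7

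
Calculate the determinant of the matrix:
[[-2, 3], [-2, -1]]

For a 2×2 matrix [[a, b], [c, d]], det = ad - bc
det = (-2)(-1) - (3)(-2) = 2 - -6 = 8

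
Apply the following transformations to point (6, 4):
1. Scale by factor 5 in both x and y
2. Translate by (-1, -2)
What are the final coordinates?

Step 1: Scale (6, 4) by 5 → (30, 20)
Step 2: Translate by (-1, -2) → (29, 18)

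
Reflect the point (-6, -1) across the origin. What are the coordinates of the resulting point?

Reflection across origin: (-6, -1) → (6, 1)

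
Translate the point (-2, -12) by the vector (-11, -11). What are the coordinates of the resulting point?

Translation by (-11, -11) (homogeneous matrix [[1, 0, -11], [0, 1, -11], [0, 0, 1]]):
x' = -2 + -11 = -13
y' = -12 + -11 = -23
Result: (-13, -23)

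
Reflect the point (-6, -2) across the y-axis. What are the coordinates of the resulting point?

Reflection across y-axis: (-6, -2) → (6, -2)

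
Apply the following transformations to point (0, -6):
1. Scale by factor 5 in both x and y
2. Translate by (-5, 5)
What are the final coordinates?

Step 1: Scale (0, -6) by 5 → (0, -30)
Step 2: Translate by (-5, 5) → (-5, -25)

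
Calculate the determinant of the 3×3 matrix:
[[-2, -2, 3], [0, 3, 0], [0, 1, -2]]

Expansion along first row:
det = -2·det([[3,0],[1,-2]]) - -2·det([[0,0],[0,-2]]) + 3·det([[0,3],[0,1]])
    = -2·(3·-2 - 0·1) - -2·(0·-2 - 0·0) + 3·(0·1 - 3·0)
    = -2·-6 - -2·0 + 3·0
    = 12 + 0 + 0 = 12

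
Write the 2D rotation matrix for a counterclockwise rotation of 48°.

Rotation matrix formula: [[cos θ, -sin θ], [sin θ, cos θ]]
For θ = 48°:
cos(48°) = 0.6691
sin(48°) = 0.7431
Result: [[0.6691, -0.7431], [0.7431, 0.6691]]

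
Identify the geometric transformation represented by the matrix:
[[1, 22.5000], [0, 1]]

This matrix represents: horizontal shear with factor 22.5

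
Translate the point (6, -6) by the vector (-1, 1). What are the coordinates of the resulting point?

Translation by (-1, 1) (homogeneous matrix [[1, 0, -1], [0, 1, 1], [0, 0, 1]]):
x' = 6 + -1 = 5
y' = -6 + 1 = -5
Result: (5, -5)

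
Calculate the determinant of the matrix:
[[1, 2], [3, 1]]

For a 2×2 matrix [[a, b], [c, d]], det = ad - bc
det = (1)(1) - (2)(3) = 1 - 6 = -5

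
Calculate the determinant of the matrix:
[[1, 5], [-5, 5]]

For a 2×2 matrix [[a, b], [c, d]], det = ad - bc
det = (1)(5) - (5)(-5) = 5 - -25 = 30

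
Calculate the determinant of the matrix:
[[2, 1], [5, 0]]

For a 2×2 matrix [[a, b], [c, d]], det = ad - bc
det = (2)(0) - (1)(5) = 0 - 5 = -5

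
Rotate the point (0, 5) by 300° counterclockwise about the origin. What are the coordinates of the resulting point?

Rotation matrix for 300°: [[cos 300°, -sin 300°], [sin 300°, cos 300°]] ≈ [[0.500000, 0.866025], [-0.866025, 0.500000]]
[[0.500000, 0.866025], [-0.866025, 0.500000]] × [0, 5]ᵀ ≈ [4.3301, 2.5000]ᵀ
Result: (4.3301, 2.5000)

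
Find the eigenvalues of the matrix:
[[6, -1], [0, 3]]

Characteristic equation: det(A - λI) = 0
λ² - (trace)λ + (det) = 0
trace = 6 + 3 = 9, det = (6)(3) - (-1)(0) = 18
λ² - (9)λ + (18) = 0
λ = (9 ± √((9)² - 4·(18))) / 2 = (9 ± √9) / 2
Solving: λ = 3, 6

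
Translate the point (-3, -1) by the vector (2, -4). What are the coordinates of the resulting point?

Translation by (2, -4) (homogeneous matrix [[1, 0, 2], [0, 1, -4], [0, 0, 1]]):
x' = -3 + 2 = -1
y' = -1 + -4 = -5
Result: (-1, -5)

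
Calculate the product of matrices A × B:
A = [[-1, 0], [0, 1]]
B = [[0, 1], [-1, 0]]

Matrix multiplication:
C[0][0] = -1×0 + 0×-1 = 0
C[0][1] = -1×1 + 0×0 = -1
C[1][0] = 0×0 + 1×-1 = -1
C[1][1] = 0×1 + 1×0 = 0
Result: [[0, -1], [-1, 0]]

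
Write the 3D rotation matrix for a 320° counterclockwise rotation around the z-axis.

Rotation matrix for counterclockwise 320° around z-axis:
cos(320°) = 0.7660, sin(320°) = -0.6428
Result: [[0.7660, 0.6428, 0], [-0.6428, 0.7660, 0], [0, 0, 1]]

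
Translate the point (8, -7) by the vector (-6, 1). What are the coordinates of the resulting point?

Translation by (-6, 1) (homogeneous matrix [[1, 0, -6], [0, 1, 1], [0, 0, 1]]):
x' = 8 + -6 = 2
y' = -7 + 1 = -6
Result: (2, -6)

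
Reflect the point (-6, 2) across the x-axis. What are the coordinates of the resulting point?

Reflection across x-axis: (-6, 2) → (-6, -2)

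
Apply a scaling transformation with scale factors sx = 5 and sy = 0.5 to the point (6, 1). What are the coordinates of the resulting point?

Scaling matrix:
[[5, 0], [0, 0.50]]
Result: (6 × 5, 1 × 0.5) = (30, 0.5)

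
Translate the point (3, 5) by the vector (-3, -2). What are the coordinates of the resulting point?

Translation by (-3, -2) (homogeneous matrix [[1, 0, -3], [0, 1, -2], [0, 0, 1]]):
x' = 3 + -3 = 0
y' = 5 + -2 = 3
Result: (0, 3)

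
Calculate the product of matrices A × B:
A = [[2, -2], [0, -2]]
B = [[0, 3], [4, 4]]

Matrix multiplication:
C[0][0] = 2×0 + -2×4 = -8
C[0][1] = 2×3 + -2×4 = -2
C[1][0] = 0×0 + -2×4 = -8
C[1][1] = 0×3 + -2×4 = -8
Result: [[-8, -2], [-8, -8]]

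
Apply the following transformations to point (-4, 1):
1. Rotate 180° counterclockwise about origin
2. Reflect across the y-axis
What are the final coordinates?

Step 1: Rotate 180° → (4, -1)
Step 2: Reflect across y-axis → (-4, -1)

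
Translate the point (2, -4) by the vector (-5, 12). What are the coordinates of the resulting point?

Translation by (-5, 12) (homogeneous matrix [[1, 0, -5], [0, 1, 12], [0, 0, 1]]):
x' = 2 + -5 = -3
y' = -4 + 12 = 8
Result: (-3, 8)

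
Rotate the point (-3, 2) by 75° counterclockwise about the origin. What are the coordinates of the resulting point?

Rotation matrix for 75°: [[cos 75°, -sin 75°], [sin 75°, cos 75°]] ≈ [[0.258819, -0.965926], [0.965926, 0.258819]]
[[0.258819, -0.965926], [0.965926, 0.258819]] × [-3, 2]ᵀ ≈ [-2.7083, -2.3801]ᵀ
Result: (-2.7083, -2.3801)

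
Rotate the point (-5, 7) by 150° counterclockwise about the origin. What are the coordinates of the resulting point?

Rotation matrix for 150°: [[cos 150°, -sin 150°], [sin 150°, cos 150°]] ≈ [[-0.866025, -0.500000], [0.500000, -0.866025]]
[[-0.866025, -0.500000], [0.500000, -0.866025]] × [-5, 7]ᵀ ≈ [0.8301, -8.5622]ᵀ
Result: (0.8301, -8.5622)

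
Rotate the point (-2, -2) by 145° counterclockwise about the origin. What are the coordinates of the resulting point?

Rotation matrix for 145°: [[cos 145°, -sin 145°], [sin 145°, cos 145°]] ≈ [[-0.819152, -0.573576], [0.573576, -0.819152]]
[[-0.819152, -0.573576], [0.573576, -0.819152]] × [-2, -2]ᵀ ≈ [2.7855, 0.4912]ᵀ
Result: (2.7855, 0.4912)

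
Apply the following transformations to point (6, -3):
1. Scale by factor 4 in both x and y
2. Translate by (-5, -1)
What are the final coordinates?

Step 1: Scale (6, -3) by 4 → (24, -12)
Step 2: Translate by (-5, -1) → (19, -13)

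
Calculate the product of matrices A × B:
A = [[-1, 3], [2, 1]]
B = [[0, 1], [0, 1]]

Matrix multiplication:
C[0][0] = -1×0 + 3×0 = 0
C[0][1] = -1×1 + 3×1 = 2
C[1][0] = 2×0 + 1×0 = 0
C[1][1] = 2×1 + 1×1 = 3
Result: [[0, 2], [0, 3]]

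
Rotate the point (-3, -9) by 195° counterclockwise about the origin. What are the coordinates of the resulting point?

Rotation matrix for 195°: [[cos 195°, -sin 195°], [sin 195°, cos 195°]] ≈ [[-0.965926, 0.258819], [-0.258819, -0.965926]]
[[-0.965926, 0.258819], [-0.258819, -0.965926]] × [-3, -9]ᵀ ≈ [0.5684, 9.4698]ᵀ
Result: (0.5684, 9.4698)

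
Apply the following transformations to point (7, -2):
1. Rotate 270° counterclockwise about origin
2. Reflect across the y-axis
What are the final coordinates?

Step 1: Rotate 270° → (-2, -7)
Step 2: Reflect across y-axis → (2, -7)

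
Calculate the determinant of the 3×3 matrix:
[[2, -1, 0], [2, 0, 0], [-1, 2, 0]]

Expansion along first row:
det = 2·det([[0,0],[2,0]]) - -1·det([[2,0],[-1,0]]) + 0·det([[2,0],[-1,2]])
    = 2·(0·0 - 0·2) - -1·(2·0 - 0·-1) + 0·(2·2 - 0·-1)
    = 2·0 - -1·0 + 0·4
    = 0 + 0 + 0 = 0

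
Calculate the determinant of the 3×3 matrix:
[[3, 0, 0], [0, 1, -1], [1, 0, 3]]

Expansion along first row:
det = 3·det([[1,-1],[0,3]]) - 0·det([[0,-1],[1,3]]) + 0·det([[0,1],[1,0]])
    = 3·(1·3 - -1·0) - 0·(0·3 - -1·1) + 0·(0·0 - 1·1)
    = 3·3 - 0·1 + 0·-1
    = 9 + 0 + 0 = 9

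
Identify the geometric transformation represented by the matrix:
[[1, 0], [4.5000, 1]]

This matrix represents: vertical shear with factor 4.5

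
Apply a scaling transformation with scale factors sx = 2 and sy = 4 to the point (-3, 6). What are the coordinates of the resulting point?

Scaling matrix:
[[2, 0], [0, 4]]
Result: (-3 × 2, 6 × 4) = (-6, 24)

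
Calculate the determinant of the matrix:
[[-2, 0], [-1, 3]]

For a 2×2 matrix [[a, b], [c, d]], det = ad - bc
det = (-2)(3) - (0)(-1) = -6 - 0 = -6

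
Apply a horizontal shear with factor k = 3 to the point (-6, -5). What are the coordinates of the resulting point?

Shear matrix for horizontal shear with factor k = 3:
[[1, 3], [0, 1]]
Result: (-6, -5) → (-21, -5)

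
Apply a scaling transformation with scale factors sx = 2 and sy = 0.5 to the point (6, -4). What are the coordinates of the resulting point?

Scaling matrix:
[[2, 0], [0, 0.50]]
Result: (6 × 2, -4 × 0.5) = (12, -2)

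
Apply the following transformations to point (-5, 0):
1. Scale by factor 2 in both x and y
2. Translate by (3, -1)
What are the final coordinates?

Step 1: Scale (-5, 0) by 2 → (-10, 0)
Step 2: Translate by (3, -1) → (-7, -1)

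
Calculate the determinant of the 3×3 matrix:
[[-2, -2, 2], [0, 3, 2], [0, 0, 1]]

Expansion along first row:
det = -2·det([[3,2],[0,1]]) - -2·det([[0,2],[0,1]]) + 2·det([[0,3],[0,0]])
    = -2·(3·1 - 2·0) - -2·(0·1 - 2·0) + 2·(0·0 - 3·0)
    = -2·3 - -2·0 + 2·0
    = -6 + 0 + 0 = -6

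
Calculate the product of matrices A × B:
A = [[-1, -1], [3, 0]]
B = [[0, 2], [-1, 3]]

Matrix multiplication:
C[0][0] = -1×0 + -1×-1 = 1
C[0][1] = -1×2 + -1×3 = -5
C[1][0] = 3×0 + 0×-1 = 0
C[1][1] = 3×2 + 0×3 = 6
Result: [[1, -5], [0, 6]]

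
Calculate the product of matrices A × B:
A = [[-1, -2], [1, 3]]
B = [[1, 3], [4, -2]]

Matrix multiplication:
C[0][0] = -1×1 + -2×4 = -9
C[0][1] = -1×3 + -2×-2 = 1
C[1][0] = 1×1 + 3×4 = 13
C[1][1] = 1×3 + 3×-2 = -3
Result: [[-9, 1], [13, -3]]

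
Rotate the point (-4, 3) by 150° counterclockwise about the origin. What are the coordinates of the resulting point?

Rotation matrix for 150°: [[cos 150°, -sin 150°], [sin 150°, cos 150°]] ≈ [[-0.866025, -0.500000], [0.500000, -0.866025]]
[[-0.866025, -0.500000], [0.500000, -0.866025]] × [-4, 3]ᵀ ≈ [1.9641, -4.5981]ᵀ
Result: (1.9641, -4.5981)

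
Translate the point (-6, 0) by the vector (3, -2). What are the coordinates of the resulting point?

Translation by (3, -2) (homogeneous matrix [[1, 0, 3], [0, 1, -2], [0, 0, 1]]):
x' = -6 + 3 = -3
y' = 0 + -2 = -2
Result: (-3, -2)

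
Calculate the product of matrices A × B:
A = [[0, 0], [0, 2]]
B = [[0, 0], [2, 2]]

Matrix multiplication:
C[0][0] = 0×0 + 0×2 = 0
C[0][1] = 0×0 + 0×2 = 0
C[1][0] = 0×0 + 2×2 = 4
C[1][1] = 0×0 + 2×2 = 4
Result: [[0, 0], [4, 4]]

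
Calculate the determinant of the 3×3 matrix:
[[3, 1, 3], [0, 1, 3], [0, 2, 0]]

Expansion along first row:
det = 3·det([[1,3],[2,0]]) - 1·det([[0,3],[0,0]]) + 3·det([[0,1],[0,2]])
    = 3·(1·0 - 3·2) - 1·(0·0 - 3·0) + 3·(0·2 - 1·0)
    = 3·-6 - 1·0 + 3·0
    = -18 + 0 + 0 = -18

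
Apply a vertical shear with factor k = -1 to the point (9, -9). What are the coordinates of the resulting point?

Shear matrix for vertical shear with factor k = -1:
[[1, 0], [-1, 1]]
Result: (9, -9) → (9, -18)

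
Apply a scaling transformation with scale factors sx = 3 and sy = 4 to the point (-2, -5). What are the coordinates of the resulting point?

Scaling matrix:
[[3, 0], [0, 4]]
Result: (-2 × 3, -5 × 4) = (-6, -20)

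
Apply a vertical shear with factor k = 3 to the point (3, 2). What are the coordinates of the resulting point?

Shear matrix for vertical shear with factor k = 3:
[[1, 0], [3, 1]]
Result: (3, 2) → (3, 11)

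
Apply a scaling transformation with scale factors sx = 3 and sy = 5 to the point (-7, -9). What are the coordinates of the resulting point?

Scaling matrix:
[[3, 0], [0, 5]]
Result: (-7 × 3, -9 × 5) = (-21, -45)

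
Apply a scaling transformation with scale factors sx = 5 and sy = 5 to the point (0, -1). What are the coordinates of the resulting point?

Scaling matrix:
[[5, 0], [0, 5]]
Result: (0 × 5, -1 × 5) = (0, -5)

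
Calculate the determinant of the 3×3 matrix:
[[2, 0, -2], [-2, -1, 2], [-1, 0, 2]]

Expansion along first row:
det = 2·det([[-1,2],[0,2]]) - 0·det([[-2,2],[-1,2]]) + -2·det([[-2,-1],[-1,0]])
    = 2·(-1·2 - 2·0) - 0·(-2·2 - 2·-1) + -2·(-2·0 - -1·-1)
    = 2·-2 - 0·-2 + -2·-1
    = -4 + 0 + 2 = -2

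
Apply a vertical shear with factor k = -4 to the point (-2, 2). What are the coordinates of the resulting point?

Shear matrix for vertical shear with factor k = -4:
[[1, 0], [-4, 1]]
Result: (-2, 2) → (-2, 10)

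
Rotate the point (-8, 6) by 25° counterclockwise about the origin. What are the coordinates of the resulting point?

Rotation matrix for 25°: [[cos 25°, -sin 25°], [sin 25°, cos 25°]] ≈ [[0.906308, -0.422618], [0.422618, 0.906308]]
[[0.906308, -0.422618], [0.422618, 0.906308]] × [-8, 6]ᵀ ≈ [-9.7862, 2.0569]ᵀ
Result: (-9.7862, 2.0569)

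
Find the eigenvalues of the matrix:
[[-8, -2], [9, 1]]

Characteristic equation: det(A - λI) = 0
λ² - (trace)λ + (det) = 0
trace = -8 + 1 = -7, det = (-8)(1) - (-2)(9) = 10
λ² - (-7)λ + (10) = 0
λ = (-7 ± √((-7)² - 4·(10))) / 2 = (-7 ± √9) / 2
Solving: λ = -5, -2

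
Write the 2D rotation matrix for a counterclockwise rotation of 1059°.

Rotation matrix formula: [[cos θ, -sin θ], [sin θ, cos θ]]
For θ = 1059°:
cos(1059°) = 0.9336
sin(1059°) = -0.3584
Result: [[0.9336, 0.3584], [-0.3584, 0.9336]]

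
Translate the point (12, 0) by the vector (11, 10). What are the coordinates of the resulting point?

Translation by (11, 10) (homogeneous matrix [[1, 0, 11], [0, 1, 10], [0, 0, 1]]):
x' = 12 + 11 = 23
y' = 0 + 10 = 10
Result: (23, 10)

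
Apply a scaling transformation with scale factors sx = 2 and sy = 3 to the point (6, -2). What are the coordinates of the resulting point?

Scaling matrix:
[[2, 0], [0, 3]]
Result: (6 × 2, -2 × 3) = (12, -6)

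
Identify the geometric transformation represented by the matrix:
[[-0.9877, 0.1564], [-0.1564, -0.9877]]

This matrix represents: rotation by 189° counterclockwise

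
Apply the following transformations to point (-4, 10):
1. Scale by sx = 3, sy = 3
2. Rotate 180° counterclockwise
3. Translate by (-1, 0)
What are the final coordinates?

Step 1: Scale → (-12, 30)
Step 2: Rotate 180° → (12, -30)
Step 3: Translate → (11, -30)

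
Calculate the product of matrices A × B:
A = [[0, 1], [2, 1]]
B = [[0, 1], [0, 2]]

Matrix multiplication:
C[0][0] = 0×0 + 1×0 = 0
C[0][1] = 0×1 + 1×2 = 2
C[1][0] = 2×0 + 1×0 = 0
C[1][1] = 2×1 + 1×2 = 4
Result: [[0, 2], [0, 4]]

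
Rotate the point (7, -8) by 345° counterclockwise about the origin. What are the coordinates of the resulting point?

Rotation matrix for 345°: [[cos 345°, -sin 345°], [sin 345°, cos 345°]] ≈ [[0.965926, 0.258819], [-0.258819, 0.965926]]
[[0.965926, 0.258819], [-0.258819, 0.965926]] × [7, -8]ᵀ ≈ [4.6909, -9.5391]ᵀ
Result: (4.6909, -9.5391)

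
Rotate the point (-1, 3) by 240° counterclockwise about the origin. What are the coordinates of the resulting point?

Rotation matrix for 240°: [[cos 240°, -sin 240°], [sin 240°, cos 240°]] ≈ [[-0.500000, 0.866025], [-0.866025, -0.500000]]
[[-0.500000, 0.866025], [-0.866025, -0.500000]] × [-1, 3]ᵀ ≈ [3.0981, -0.6340]ᵀ
Result: (3.0981, -0.6340)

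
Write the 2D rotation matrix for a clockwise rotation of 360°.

Rotation matrix formula: [[cos θ, -sin θ], [sin θ, cos θ]]
A clockwise rotation by 360° is equivalent to a counterclockwise rotation by -360°.
For θ = -360°:
cos(-360°) = 1
sin(-360°) = 0
Result: [[1, 0], [0, 1]]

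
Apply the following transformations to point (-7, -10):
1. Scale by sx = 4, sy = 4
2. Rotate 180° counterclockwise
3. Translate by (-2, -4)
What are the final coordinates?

Step 1: Scale → (-28, -40)
Step 2: Rotate 180° → (28, 40)
Step 3: Translate → (26, 36)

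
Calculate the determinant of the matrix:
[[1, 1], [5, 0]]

For a 2×2 matrix [[a, b], [c, d]], det = ad - bc
det = (1)(0) - (1)(5) = 0 - 5 = -5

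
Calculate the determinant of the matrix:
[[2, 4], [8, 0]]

For a 2×2 matrix [[a, b], [c, d]], det = ad - bc
det = (2)(0) - (4)(8) = 0 - 32 = -32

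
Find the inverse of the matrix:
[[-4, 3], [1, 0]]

For [[a,b],[c,d]], inverse = (1/det)·[[d,-b],[-c,a]]
det = (-4)(0) - (3)(1) = 0 - 3 = -3
Inverse = (1/-3)·[[0, -3], [-1, -4]]
= [[0, 1], [1/3, 4/3]]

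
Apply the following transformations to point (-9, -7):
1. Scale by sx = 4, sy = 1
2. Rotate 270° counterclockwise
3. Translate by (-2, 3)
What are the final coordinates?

Step 1: Scale → (-36, -7)
Step 2: Rotate 270° → (-7, 36)
Step 3: Translate → (-9, 39)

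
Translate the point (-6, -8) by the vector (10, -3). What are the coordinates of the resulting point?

Translation by (10, -3) (homogeneous matrix [[1, 0, 10], [0, 1, -3], [0, 0, 1]]):
x' = -6 + 10 = 4
y' = -8 + -3 = -11
Result: (4, -11)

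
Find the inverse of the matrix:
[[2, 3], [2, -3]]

For [[a,b],[c,d]], inverse = (1/det)·[[d,-b],[-c,a]]
det = (2)(-3) - (3)(2) = -6 - 6 = -12
Inverse = (1/-12)·[[-3, -3], [-2, 2]]
= [[1/4, 1/4], [1/6, -1/6]]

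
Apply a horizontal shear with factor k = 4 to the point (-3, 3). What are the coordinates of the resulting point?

Shear matrix for horizontal shear with factor k = 4:
[[1, 4], [0, 1]]
Result: (-3, 3) → (9, 3)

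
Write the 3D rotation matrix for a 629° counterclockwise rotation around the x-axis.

Rotation matrix for counterclockwise 629° around x-axis:
cos(629°) = -0.0175, sin(629°) = -0.9998
Result: [[1, 0, 0], [0, -0.0175, 0.9998], [0, -0.9998, -0.0175]]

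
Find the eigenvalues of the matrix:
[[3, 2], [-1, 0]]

Characteristic equation: det(A - λI) = 0
λ² - (trace)λ + (det) = 0
trace = 3 + 0 = 3, det = (3)(0) - (2)(-1) = 2
λ² - (3)λ + (2) = 0
λ = (3 ± √((3)² - 4·(2))) / 2 = (3 ± √1) / 2
Solving: λ = 1, 2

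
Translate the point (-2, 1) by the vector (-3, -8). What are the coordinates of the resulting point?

Translation by (-3, -8) (homogeneous matrix [[1, 0, -3], [0, 1, -8], [0, 0, 1]]):
x' = -2 + -3 = -5
y' = 1 + -8 = -7
Result: (-5, -7)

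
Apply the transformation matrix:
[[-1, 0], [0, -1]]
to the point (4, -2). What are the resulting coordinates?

Matrix multiplication:
[[-1, 0], [0, -1]] × [4, -2]ᵀ
= [(-1)(4) + (0)(-2), (0)(4) + (-1)(-2)]ᵀ
= [-4, 2]ᵀ
Result: (-4, 2)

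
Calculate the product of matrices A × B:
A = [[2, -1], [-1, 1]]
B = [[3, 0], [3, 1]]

Matrix multiplication:
C[0][0] = 2×3 + -1×3 = 3
C[0][1] = 2×0 + -1×1 = -1
C[1][0] = -1×3 + 1×3 = 0
C[1][1] = -1×0 + 1×1 = 1
Result: [[3, -1], [0, 1]]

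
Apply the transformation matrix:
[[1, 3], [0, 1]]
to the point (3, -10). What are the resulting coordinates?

Matrix multiplication:
[[1, 3], [0, 1]] × [3, -10]ᵀ
= [(1)(3) + (3)(-10), (0)(3) + (1)(-10)]ᵀ
= [-27, -10]ᵀ
Result: (-27, -10)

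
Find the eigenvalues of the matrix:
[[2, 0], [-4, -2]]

Characteristic equation: det(A - λI) = 0
λ² - (trace)λ + (det) = 0
trace = 2 + -2 = 0, det = (2)(-2) - (0)(-4) = -4
λ² - (0)λ + (-4) = 0
λ = (0 ± √((0)² - 4·(-4))) / 2 = (0 ± √16) / 2
Solving: λ = -2, 2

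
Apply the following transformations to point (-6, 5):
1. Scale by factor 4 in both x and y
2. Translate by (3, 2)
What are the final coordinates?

Step 1: Scale (-6, 5) by 4 → (-24, 20)
Step 2: Translate by (3, 2) → (-21, 22)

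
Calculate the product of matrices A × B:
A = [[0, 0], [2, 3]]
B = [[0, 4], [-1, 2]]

Matrix multiplication:
C[0][0] = 0×0 + 0×-1 = 0
C[0][1] = 0×4 + 0×2 = 0
C[1][0] = 2×0 + 3×-1 = -3
C[1][1] = 2×4 + 3×2 = 14
Result: [[0, 0], [-3, 14]]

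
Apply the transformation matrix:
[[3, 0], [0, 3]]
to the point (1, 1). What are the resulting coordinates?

Matrix multiplication:
[[3, 0], [0, 3]] × [1, 1]ᵀ
= [(3)(1) + (0)(1), (0)(1) + (3)(1)]ᵀ
= [3, 3]ᵀ
Result: (3, 3)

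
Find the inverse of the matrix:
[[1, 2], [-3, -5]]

For [[a,b],[c,d]], inverse = (1/det)·[[d,-b],[-c,a]]
det = (1)(-5) - (2)(-3) = -5 - -6 = 1
Inverse = [[-5, -2], [3, 1]]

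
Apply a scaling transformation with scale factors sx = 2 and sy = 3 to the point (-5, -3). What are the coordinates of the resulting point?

Scaling matrix:
[[2, 0], [0, 3]]
Result: (-5 × 2, -3 × 3) = (-10, -9)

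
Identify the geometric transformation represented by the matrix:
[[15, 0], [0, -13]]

This matrix represents: non-uniform scaling by sx = 15, sy = -13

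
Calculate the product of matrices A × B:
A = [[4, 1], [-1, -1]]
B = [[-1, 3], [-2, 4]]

Matrix multiplication:
C[0][0] = 4×-1 + 1×-2 = -6
C[0][1] = 4×3 + 1×4 = 16
C[1][0] = -1×-1 + -1×-2 = 3
C[1][1] = -1×3 + -1×4 = -7
Result: [[-6, 16], [3, -7]]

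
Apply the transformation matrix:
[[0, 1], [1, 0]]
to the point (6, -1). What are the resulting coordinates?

Matrix multiplication:
[[0, 1], [1, 0]] × [6, -1]ᵀ
= [(0)(6) + (1)(-1), (1)(6) + (0)(-1)]ᵀ
= [-1, 6]ᵀ
Result: (-1, 6)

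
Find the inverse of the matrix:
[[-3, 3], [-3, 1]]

For [[a,b],[c,d]], inverse = (1/det)·[[d,-b],[-c,a]]
det = (-3)(1) - (3)(-3) = -3 - -9 = 6
Inverse = (1/6)·[[1, -3], [3, -3]]
= [[1/6, -1/2], [1/2, -1/2]]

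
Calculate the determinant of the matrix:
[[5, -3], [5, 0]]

For a 2×2 matrix [[a, b], [c, d]], det = ad - bc
det = (5)(0) - (-3)(5) = 0 - -15 = 15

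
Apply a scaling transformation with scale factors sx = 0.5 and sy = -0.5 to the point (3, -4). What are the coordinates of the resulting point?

Scaling matrix:
[[0.50, 0], [0, -0.50]]
Result: (3 × 0.5, -4 × -0.5) = (1.5, 2)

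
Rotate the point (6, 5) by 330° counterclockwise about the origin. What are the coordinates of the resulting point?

Rotation matrix for 330°: [[cos 330°, -sin 330°], [sin 330°, cos 330°]] ≈ [[0.866025, 0.500000], [-0.500000, 0.866025]]
[[0.866025, 0.500000], [-0.500000, 0.866025]] × [6, 5]ᵀ ≈ [7.6962, 1.3301]ᵀ
Result: (7.6962, 1.3301)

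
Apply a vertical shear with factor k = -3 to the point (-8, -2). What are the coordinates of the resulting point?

Shear matrix for vertical shear with factor k = -3:
[[1, 0], [-3, 1]]
Result: (-8, -2) → (-8, 22)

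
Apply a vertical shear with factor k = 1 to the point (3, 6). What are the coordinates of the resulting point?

Shear matrix for vertical shear with factor k = 1:
[[1, 0], [1, 1]]
Result: (3, 6) → (3, 9)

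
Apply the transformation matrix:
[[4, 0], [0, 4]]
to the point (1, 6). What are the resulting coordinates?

Matrix multiplication:
[[4, 0], [0, 4]] × [1, 6]ᵀ
= [(4)(1) + (0)(6), (0)(1) + (4)(6)]ᵀ
= [4, 24]ᵀ
Result: (4, 24)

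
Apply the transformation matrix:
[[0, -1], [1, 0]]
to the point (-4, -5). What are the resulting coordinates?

Matrix multiplication:
[[0, -1], [1, 0]] × [-4, -5]ᵀ
= [(0)(-4) + (-1)(-5), (1)(-4) + (0)(-5)]ᵀ
= [5, -4]ᵀ
Result: (5, -4)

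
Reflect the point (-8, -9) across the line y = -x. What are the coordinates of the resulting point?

Reflection across line y = -x: (-8, -9) → (9, 8)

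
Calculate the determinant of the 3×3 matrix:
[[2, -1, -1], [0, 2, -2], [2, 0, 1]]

Expansion along first row:
det = 2·det([[2,-2],[0,1]]) - -1·det([[0,-2],[2,1]]) + -1·det([[0,2],[2,0]])
    = 2·(2·1 - -2·0) - -1·(0·1 - -2·2) + -1·(0·0 - 2·2)
    = 2·2 - -1·4 + -1·-4
    = 4 + 4 + 4 = 12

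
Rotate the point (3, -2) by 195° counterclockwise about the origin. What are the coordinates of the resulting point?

Rotation matrix for 195°: [[cos 195°, -sin 195°], [sin 195°, cos 195°]] ≈ [[-0.965926, 0.258819], [-0.258819, -0.965926]]
[[-0.965926, 0.258819], [-0.258819, -0.965926]] × [3, -2]ᵀ ≈ [-3.4154, 1.1554]ᵀ
Result: (-3.4154, 1.1554)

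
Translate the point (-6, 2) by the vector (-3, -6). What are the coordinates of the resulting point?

Translation by (-3, -6) (homogeneous matrix [[1, 0, -3], [0, 1, -6], [0, 0, 1]]):
x' = -6 + -3 = -9
y' = 2 + -6 = -4
Result: (-9, -4)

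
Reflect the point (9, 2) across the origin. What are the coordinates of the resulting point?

Reflection across origin: (9, 2) → (-9, -2)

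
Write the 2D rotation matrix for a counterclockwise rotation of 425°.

Rotation matrix formula: [[cos θ, -sin θ], [sin θ, cos θ]]
For θ = 425°:
cos(425°) = 0.4226
sin(425°) = 0.9063
Result: [[0.4226, -0.9063], [0.9063, 0.4226]]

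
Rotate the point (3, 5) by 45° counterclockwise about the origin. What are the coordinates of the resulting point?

Rotation matrix for 45°: [[cos 45°, -sin 45°], [sin 45°, cos 45°]] ≈ [[0.707107, -0.707107], [0.707107, 0.707107]]
[[0.707107, -0.707107], [0.707107, 0.707107]] × [3, 5]ᵀ ≈ [-1.4142, 5.6569]ᵀ
Result: (-1.4142, 5.6569)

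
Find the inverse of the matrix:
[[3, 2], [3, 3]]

For [[a,b],[c,d]], inverse = (1/det)·[[d,-b],[-c,a]]
det = (3)(3) - (2)(3) = 9 - 6 = 3
Inverse = (1/3)·[[3, -2], [-3, 3]]
= [[1, -2/3], [-1, 1]]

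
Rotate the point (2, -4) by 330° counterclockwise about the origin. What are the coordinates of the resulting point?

Rotation matrix for 330°: [[cos 330°, -sin 330°], [sin 330°, cos 330°]] ≈ [[0.866025, 0.500000], [-0.500000, 0.866025]]
[[0.866025, 0.500000], [-0.500000, 0.866025]] × [2, -4]ᵀ ≈ [-0.2679, -4.4641]ᵀ
Result: (-0.2679, -4.4641)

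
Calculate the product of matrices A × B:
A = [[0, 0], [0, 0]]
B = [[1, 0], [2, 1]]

Matrix multiplication:
C[0][0] = 0×1 + 0×2 = 0
C[0][1] = 0×0 + 0×1 = 0
C[1][0] = 0×1 + 0×2 = 0
C[1][1] = 0×0 + 0×1 = 0
Result: [[0, 0], [0, 0]]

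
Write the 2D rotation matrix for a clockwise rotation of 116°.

Rotation matrix formula: [[cos θ, -sin θ], [sin θ, cos θ]]
A clockwise rotation by 116° is equivalent to a counterclockwise rotation by -116°.
For θ = -116°:
cos(-116°) = -0.4384
sin(-116°) = -0.8988
Result: [[-0.4384, 0.8988], [-0.8988, -0.4384]]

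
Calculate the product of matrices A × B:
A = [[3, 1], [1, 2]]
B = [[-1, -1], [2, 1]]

Matrix multiplication:
C[0][0] = 3×-1 + 1×2 = -1
C[0][1] = 3×-1 + 1×1 = -2
C[1][0] = 1×-1 + 2×2 = 3
C[1][1] = 1×-1 + 2×1 = 1
Result: [[-1, -2], [3, 1]]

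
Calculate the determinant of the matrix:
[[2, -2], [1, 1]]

For a 2×2 matrix [[a, b], [c, d]], det = ad - bc
det = (2)(1) - (-2)(1) = 2 - -2 = 4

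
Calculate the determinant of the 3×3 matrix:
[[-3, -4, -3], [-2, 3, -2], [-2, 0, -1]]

Expansion along first row:
det = -3·det([[3,-2],[0,-1]]) - -4·det([[-2,-2],[-2,-1]]) + -3·det([[-2,3],[-2,0]])
    = -3·(3·-1 - -2·0) - -4·(-2·-1 - -2·-2) + -3·(-2·0 - 3·-2)
    = -3·-3 - -4·-2 + -3·6
    = 9 + -8 + -18 = -17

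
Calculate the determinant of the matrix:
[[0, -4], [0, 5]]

For a 2×2 matrix [[a, b], [c, d]], det = ad - bc
det = (0)(5) - (-4)(0) = 0 - 0 = 0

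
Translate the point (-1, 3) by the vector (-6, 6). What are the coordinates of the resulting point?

Translation by (-6, 6) (homogeneous matrix [[1, 0, -6], [0, 1, 6], [0, 0, 1]]):
x' = -1 + -6 = -7
y' = 3 + 6 = 9
Result: (-7, 9)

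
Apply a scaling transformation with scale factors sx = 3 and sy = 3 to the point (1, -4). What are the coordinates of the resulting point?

Scaling matrix:
[[3, 0], [0, 3]]
Result: (1 × 3, -4 × 3) = (3, -12)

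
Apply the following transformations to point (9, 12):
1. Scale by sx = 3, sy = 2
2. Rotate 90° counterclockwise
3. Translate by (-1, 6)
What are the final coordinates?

Step 1: Scale → (27, 24)
Step 2: Rotate 90° → (-24, 27)
Step 3: Translate → (-25, 33)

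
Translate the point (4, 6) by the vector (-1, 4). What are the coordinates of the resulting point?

Translation by (-1, 4) (homogeneous matrix [[1, 0, -1], [0, 1, 4], [0, 0, 1]]):
x' = 4 + -1 = 3
y' = 6 + 4 = 10
Result: (3, 10)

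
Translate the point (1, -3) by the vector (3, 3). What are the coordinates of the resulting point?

Translation by (3, 3) (homogeneous matrix [[1, 0, 3], [0, 1, 3], [0, 0, 1]]):
x' = 1 + 3 = 4
y' = -3 + 3 = 0
Result: (4, 0)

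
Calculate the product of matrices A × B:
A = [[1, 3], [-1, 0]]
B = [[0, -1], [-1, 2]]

Matrix multiplication:
C[0][0] = 1×0 + 3×-1 = -3
C[0][1] = 1×-1 + 3×2 = 5
C[1][0] = -1×0 + 0×-1 = 0
C[1][1] = -1×-1 + 0×2 = 1
Result: [[-3, 5], [0, 1]]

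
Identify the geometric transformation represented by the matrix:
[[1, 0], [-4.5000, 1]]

This matrix represents: vertical shear with factor -4.5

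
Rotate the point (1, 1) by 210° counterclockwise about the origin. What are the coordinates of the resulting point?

Rotation matrix for 210°: [[cos 210°, -sin 210°], [sin 210°, cos 210°]] ≈ [[-0.866025, 0.500000], [-0.500000, -0.866025]]
[[-0.866025, 0.500000], [-0.500000, -0.866025]] × [1, 1]ᵀ ≈ [-0.3660, -1.3660]ᵀ
Result: (-0.3660, -1.3660)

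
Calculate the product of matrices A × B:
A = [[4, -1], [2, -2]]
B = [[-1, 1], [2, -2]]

Matrix multiplication:
C[0][0] = 4×-1 + -1×2 = -6
C[0][1] = 4×1 + -1×-2 = 6
C[1][0] = 2×-1 + -2×2 = -6
C[1][1] = 2×1 + -2×-2 = 6
Result: [[-6, 6], [-6, 6]]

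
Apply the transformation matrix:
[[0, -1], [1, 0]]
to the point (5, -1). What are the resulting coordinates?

Matrix multiplication:
[[0, -1], [1, 0]] × [5, -1]ᵀ
= [(0)(5) + (-1)(-1), (1)(5) + (0)(-1)]ᵀ
= [1, 5]ᵀ
Result: (1, 5)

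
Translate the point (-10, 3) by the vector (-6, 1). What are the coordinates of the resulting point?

Translation by (-6, 1) (homogeneous matrix [[1, 0, -6], [0, 1, 1], [0, 0, 1]]):
x' = -10 + -6 = -16
y' = 3 + 1 = 4
Result: (-16, 4)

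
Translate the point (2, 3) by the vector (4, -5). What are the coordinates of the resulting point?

Translation by (4, -5) (homogeneous matrix [[1, 0, 4], [0, 1, -5], [0, 0, 1]]):
x' = 2 + 4 = 6
y' = 3 + -5 = -2
Result: (6, -2)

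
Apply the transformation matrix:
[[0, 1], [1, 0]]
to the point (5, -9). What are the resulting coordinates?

Matrix multiplication:
[[0, 1], [1, 0]] × [5, -9]ᵀ
= [(0)(5) + (1)(-9), (1)(5) + (0)(-9)]ᵀ
= [-9, 5]ᵀ
Result: (-9, 5)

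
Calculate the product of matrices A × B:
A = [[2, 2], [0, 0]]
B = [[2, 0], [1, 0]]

Matrix multiplication:
C[0][0] = 2×2 + 2×1 = 6
C[0][1] = 2×0 + 2×0 = 0
C[1][0] = 0×2 + 0×1 = 0
C[1][1] = 0×0 + 0×0 = 0
Result: [[6, 0], [0, 0]]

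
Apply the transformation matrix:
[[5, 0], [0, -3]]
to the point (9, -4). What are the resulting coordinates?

Matrix multiplication:
[[5, 0], [0, -3]] × [9, -4]ᵀ
= [(5)(9) + (0)(-4), (0)(9) + (-3)(-4)]ᵀ
= [45, 12]ᵀ
Result: (45, 12)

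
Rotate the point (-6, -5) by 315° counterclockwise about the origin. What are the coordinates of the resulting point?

Rotation matrix for 315°: [[cos 315°, -sin 315°], [sin 315°, cos 315°]] ≈ [[0.707107, 0.707107], [-0.707107, 0.707107]]
[[0.707107, 0.707107], [-0.707107, 0.707107]] × [-6, -5]ᵀ ≈ [-7.7782, 0.7071]ᵀ
Result: (-7.7782, 0.7071)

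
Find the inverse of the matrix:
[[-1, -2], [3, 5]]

For [[a,b],[c,d]], inverse = (1/det)·[[d,-b],[-c,a]]
det = (-1)(5) - (-2)(3) = -5 - -6 = 1
Inverse = [[5, 2], [-3, -1]]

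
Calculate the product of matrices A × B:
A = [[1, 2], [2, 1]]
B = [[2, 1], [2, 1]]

Matrix multiplication:
C[0][0] = 1×2 + 2×2 = 6
C[0][1] = 1×1 + 2×1 = 3
C[1][0] = 2×2 + 1×2 = 6
C[1][1] = 2×1 + 1×1 = 3
Result: [[6, 3], [6, 3]]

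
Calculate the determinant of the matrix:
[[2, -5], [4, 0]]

For a 2×2 matrix [[a, b], [c, d]], det = ad - bc
det = (2)(0) - (-5)(4) = 0 - -20 = 20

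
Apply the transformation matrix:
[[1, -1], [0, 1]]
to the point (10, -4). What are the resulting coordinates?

Matrix multiplication:
[[1, -1], [0, 1]] × [10, -4]ᵀ
= [(1)(10) + (-1)(-4), (0)(10) + (1)(-4)]ᵀ
= [14, -4]ᵀ
Result: (14, -4)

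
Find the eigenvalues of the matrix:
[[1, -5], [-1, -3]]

Characteristic equation: det(A - λI) = 0
λ² - (trace)λ + (det) = 0
trace = 1 + -3 = -2, det = (1)(-3) - (-5)(-1) = -8
λ² - (-2)λ + (-8) = 0
λ = (-2 ± √((-2)² - 4·(-8))) / 2 = (-2 ± √36) / 2
Solving: λ = -4, 2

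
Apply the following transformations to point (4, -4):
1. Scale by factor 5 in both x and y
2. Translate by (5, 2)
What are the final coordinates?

Step 1: Scale (4, -4) by 5 → (20, -20)
Step 2: Translate by (5, 2) → (25, -18)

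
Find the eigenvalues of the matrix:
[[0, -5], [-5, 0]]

Characteristic equation: det(A - λI) = 0
λ² - (trace)λ + (det) = 0
trace = 0 + 0 = 0, det = (0)(0) - (-5)(-5) = -25
λ² - (0)λ + (-25) = 0
λ = (0 ± √((0)² - 4·(-25))) / 2 = (0 ± √100) / 2
Solving: λ = -5, 5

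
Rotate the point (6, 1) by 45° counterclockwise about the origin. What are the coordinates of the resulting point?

Rotation matrix for 45°: [[cos 45°, -sin 45°], [sin 45°, cos 45°]] ≈ [[0.707107, -0.707107], [0.707107, 0.707107]]
[[0.707107, -0.707107], [0.707107, 0.707107]] × [6, 1]ᵀ ≈ [3.5355, 4.9497]ᵀ
Result: (3.5355, 4.9497)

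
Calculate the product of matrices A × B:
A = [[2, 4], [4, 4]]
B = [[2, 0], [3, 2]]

Matrix multiplication:
C[0][0] = 2×2 + 4×3 = 16
C[0][1] = 2×0 + 4×2 = 8
C[1][0] = 4×2 + 4×3 = 20
C[1][1] = 4×0 + 4×2 = 8
Result: [[16, 8], [20, 8]]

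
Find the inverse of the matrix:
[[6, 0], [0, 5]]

For [[a,b],[c,d]], inverse = (1/det)·[[d,-b],[-c,a]]
det = (6)(5) - (0)(0) = 30 - 0 = 30
Inverse = (1/30)·[[5, 0], [0, 6]]
= [[1/6, 0], [0, 1/5]]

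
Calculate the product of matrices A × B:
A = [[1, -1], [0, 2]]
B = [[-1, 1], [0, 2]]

Matrix multiplication:
C[0][0] = 1×-1 + -1×0 = -1
C[0][1] = 1×1 + -1×2 = -1
C[1][0] = 0×-1 + 2×0 = 0
C[1][1] = 0×1 + 2×2 = 4
Result: [[-1, -1], [0, 4]]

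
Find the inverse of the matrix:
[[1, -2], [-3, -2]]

For [[a,b],[c,d]], inverse = (1/det)·[[d,-b],[-c,a]]
det = (1)(-2) - (-2)(-3) = -2 - 6 = -8
Inverse = (1/-8)·[[-2, 2], [3, 1]]
= [[1/4, -1/4], [-3/8, -1/8]]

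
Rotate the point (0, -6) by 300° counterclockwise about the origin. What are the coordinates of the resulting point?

Rotation matrix for 300°: [[cos 300°, -sin 300°], [sin 300°, cos 300°]] ≈ [[0.500000, 0.866025], [-0.866025, 0.500000]]
[[0.500000, 0.866025], [-0.866025, 0.500000]] × [0, -6]ᵀ ≈ [-5.1962, -3]ᵀ
Result: (-5.1962, -3)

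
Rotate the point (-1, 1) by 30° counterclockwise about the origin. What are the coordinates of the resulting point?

Rotation matrix for 30°: [[cos 30°, -sin 30°], [sin 30°, cos 30°]] ≈ [[0.866025, -0.500000], [0.500000, 0.866025]]
[[0.866025, -0.500000], [0.500000, 0.866025]] × [-1, 1]ᵀ ≈ [-1.3660, 0.3660]ᵀ
Result: (-1.3660, 0.3660)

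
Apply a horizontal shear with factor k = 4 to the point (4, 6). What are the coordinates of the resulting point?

Shear matrix for horizontal shear with factor k = 4:
[[1, 4], [0, 1]]
Result: (4, 6) → (28, 6)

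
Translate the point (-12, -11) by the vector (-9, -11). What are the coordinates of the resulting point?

Translation by (-9, -11) (homogeneous matrix [[1, 0, -9], [0, 1, -11], [0, 0, 1]]):
x' = -12 + -9 = -21
y' = -11 + -11 = -22
Result: (-21, -22)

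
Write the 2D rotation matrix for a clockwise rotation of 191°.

Rotation matrix formula: [[cos θ, -sin θ], [sin θ, cos θ]]
A clockwise rotation by 191° is equivalent to a counterclockwise rotation by -191°.
For θ = -191°:
cos(-191°) = -0.9816
sin(-191°) = 0.1908
Result: [[-0.9816, -0.1908], [0.1908, -0.9816]]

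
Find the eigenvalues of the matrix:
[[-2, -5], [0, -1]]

Characteristic equation: det(A - λI) = 0
λ² - (trace)λ + (det) = 0
trace = -2 + -1 = -3, det = (-2)(-1) - (-5)(0) = 2
λ² - (-3)λ + (2) = 0
λ = (-3 ± √((-3)² - 4·(2))) / 2 = (-3 ± √1) / 2
Solving: λ = -2, -1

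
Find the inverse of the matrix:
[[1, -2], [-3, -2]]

For [[a,b],[c,d]], inverse = (1/det)·[[d,-b],[-c,a]]
det = (1)(-2) - (-2)(-3) = -2 - 6 = -8
Inverse = (1/-8)·[[-2, 2], [3, 1]]
= [[1/4, -1/4], [-3/8, -1/8]]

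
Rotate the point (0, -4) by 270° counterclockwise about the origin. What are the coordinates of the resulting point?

Rotation matrix for 270°: [[cos 270°, -sin 270°], [sin 270°, cos 270°]] = [[0, 1], [-1, 0]]
[[0, 1], [-1, 0]] × [0, -4]ᵀ = [-4, 0]ᵀ
Result: (-4, 0)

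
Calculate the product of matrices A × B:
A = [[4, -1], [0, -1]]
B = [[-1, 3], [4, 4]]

Matrix multiplication:
C[0][0] = 4×-1 + -1×4 = -8
C[0][1] = 4×3 + -1×4 = 8
C[1][0] = 0×-1 + -1×4 = -4
C[1][1] = 0×3 + -1×4 = -4
Result: [[-8, 8], [-4, -4]]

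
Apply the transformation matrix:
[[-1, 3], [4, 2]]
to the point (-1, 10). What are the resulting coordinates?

Matrix multiplication:
[[-1, 3], [4, 2]] × [-1, 10]ᵀ
= [(-1)(-1) + (3)(10), (4)(-1) + (2)(10)]ᵀ
= [31, 16]ᵀ
Result: (31, 16)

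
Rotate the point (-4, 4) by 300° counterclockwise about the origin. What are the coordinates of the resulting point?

Rotation matrix for 300°: [[cos 300°, -sin 300°], [sin 300°, cos 300°]] ≈ [[0.500000, 0.866025], [-0.866025, 0.500000]]
[[0.500000, 0.866025], [-0.866025, 0.500000]] × [-4, 4]ᵀ ≈ [1.4641, 5.4641]ᵀ
Result: (1.4641, 5.4641)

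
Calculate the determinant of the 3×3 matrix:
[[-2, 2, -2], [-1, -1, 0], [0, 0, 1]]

Expansion along first row:
det = -2·det([[-1,0],[0,1]]) - 2·det([[-1,0],[0,1]]) + -2·det([[-1,-1],[0,0]])
    = -2·(-1·1 - 0·0) - 2·(-1·1 - 0·0) + -2·(-1·0 - -1·0)
    = -2·-1 - 2·-1 + -2·0
    = 2 + 2 + 0 = 4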